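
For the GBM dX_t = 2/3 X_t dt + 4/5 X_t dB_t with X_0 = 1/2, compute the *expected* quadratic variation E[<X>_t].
E[<X>_t] = 3*exp(148*t/75)/37 - 3/37

<X>_t = int_0^t ((4/5) * X_s)^2 ds. Taking expectation inside the integral: E[<X>_t] = (4/5)^2 * int_0^t E[X_s^2] ds. For GBM, E[X_s^2] = x_0^2 * exp((2 mu + sigma^2) s). Integrating:
  E[<X>_t] = (4/5)^2 * (1/2)^2 * (exp((2*(2/3) + (4/5)^2) t) - 1) / (2*(2/3) + (4/5)^2)
           = (4/5)^2 * (1/2)^2 * (exp((148/75) t) - 1) / (148/75) = 3*exp(148*t/75)/37 - 3/37.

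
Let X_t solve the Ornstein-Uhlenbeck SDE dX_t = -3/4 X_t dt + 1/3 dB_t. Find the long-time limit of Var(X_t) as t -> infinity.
lim Var(X_t) = 2/27

The OU SDE dX = -theta X dt + sigma dB admits the integrating factor exp(theta t): d(exp(theta t) X_t) = sigma exp(theta t) dB_t. Integrating from 0 to t gives X_t = x_0 * exp(-theta t) + sigma * int_0^t exp(-theta (t-s)) dB_s for any initial x_0. The Itô integral has variance (by the Itô isometry) sigma^2 * int_0^t exp(-2 theta (t - s)) ds = sigma^2 * (1 - exp(-2 theta t)) / (2 theta), independent of x_0.
With theta = 3/4, sigma = 1/3:
  Var(X_t) = (1/3)^2 * (1 - exp(-2*3/4 t)) / (2 * 3/4) = 2/27 - 2*exp(-3*t/2)/27.
As t -> infinity, exp(-2*3/4 t) -> 0, so the stationary variance is sigma^2 / (2 theta) = 2/27.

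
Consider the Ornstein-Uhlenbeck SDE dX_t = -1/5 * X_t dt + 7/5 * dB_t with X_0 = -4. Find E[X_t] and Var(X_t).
E[X_t] = -4*exp(-t/5); Var(X_t) = 49/10 - 49*exp(-2*t/5)/10

The OU SDE dX = -theta X dt + sigma dB admits the integrating factor exp(theta t): d(exp(theta t) X_t) = sigma exp(theta t) dB_t. Integrating from 0 to t:
  X_t = x_0 * exp(-theta t) + sigma * int_0^t exp(-theta (t-s)) dB_s.
The Itô integral has mean 0 and (by the Itô isometry) variance sigma^2 * int_0^t exp(-2 theta (t - s)) ds = sigma^2 * (1 - exp(-2 theta t)) / (2 theta).
With theta = 1/5, sigma = 7/5, x_0 = -4:
  E[X_t] = -4 * exp(-1/5 t) = -4*exp(-t/5)
  Var(X_t) = (7/5)^2 * (1 - exp(-2*1/5 t)) / (2 * 1/5) = 49/10 - 49*exp(-2*t/5)/10.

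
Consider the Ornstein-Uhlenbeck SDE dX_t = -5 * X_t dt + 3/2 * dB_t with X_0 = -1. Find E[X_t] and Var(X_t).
E[X_t] = -exp(-5*t); Var(X_t) = 9/40 - 9*exp(-10*t)/40

The OU SDE dX = -theta X dt + sigma dB admits the integrating factor exp(theta t): d(exp(theta t) X_t) = sigma exp(theta t) dB_t. Integrating from 0 to t:
  X_t = x_0 * exp(-theta t) + sigma * int_0^t exp(-theta (t-s)) dB_s.
The Itô integral has mean 0 and (by the Itô isometry) variance sigma^2 * int_0^t exp(-2 theta (t - s)) ds = sigma^2 * (1 - exp(-2 theta t)) / (2 theta).
With theta = 5, sigma = 3/2, x_0 = -1:
  E[X_t] = -1 * exp(-5 t) = -exp(-5*t)
  Var(X_t) = (3/2)^2 * (1 - exp(-2*5 t)) / (2 * 5) = 9/40 - 9*exp(-10*t)/40.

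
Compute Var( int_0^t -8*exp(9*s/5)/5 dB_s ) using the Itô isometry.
Var = 32*exp(18*t/5)/45 - 32/45

The Itô integral of a deterministic integrand f(s) has mean 0 because each increment f(s) * (B_{s+ds} - B_s) has mean 0. By the Itô isometry:
  Var( int_0^t f(s) dB_s ) = E[ (int_0^t f(s) dB_s)^2 ] = int_0^t f(s)^2 ds.
Here f(s) = -8*exp(9*s/5)/5, so f(s)^2 = 64*exp(18*s/5)/25. Integrate:
  int_0^t (64*exp(18*s/5)/25) ds = 32*exp(18*t/5)/45 - 32/45.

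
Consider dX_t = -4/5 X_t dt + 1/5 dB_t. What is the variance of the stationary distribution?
lim Var(X_t) = 1/40

The OU SDE dX = -theta X dt + sigma dB admits the integrating factor exp(theta t): d(exp(theta t) X_t) = sigma exp(theta t) dB_t. Integrating from 0 to t gives X_t = x_0 * exp(-theta t) + sigma * int_0^t exp(-theta (t-s)) dB_s for any initial x_0. The Itô integral has variance (by the Itô isometry) sigma^2 * int_0^t exp(-2 theta (t - s)) ds = sigma^2 * (1 - exp(-2 theta t)) / (2 theta), independent of x_0.
With theta = 4/5, sigma = 1/5:
  Var(X_t) = (1/5)^2 * (1 - exp(-2*4/5 t)) / (2 * 4/5) = 1/40 - exp(-8*t/5)/40.
As t -> infinity, exp(-2*4/5 t) -> 0, so the stationary variance is sigma^2 / (2 theta) = 1/40.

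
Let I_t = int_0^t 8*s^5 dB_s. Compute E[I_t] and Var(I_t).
E[I_t] = 0; Var(I_t) = 64*t^11/11

The Itô integral of a deterministic integrand f(s) has mean 0 because each increment f(s) * (B_{s+ds} - B_s) has mean 0. By the Itô isometry:
  Var( int_0^t f(s) dB_s ) = E[ (int_0^t f(s) dB_s)^2 ] = int_0^t f(s)^2 ds.
Here f(s) = 8*s^5, so f(s)^2 = 64*s^10. Integrate:
  int_0^t (64*s^10) ds = 64*t^11/11.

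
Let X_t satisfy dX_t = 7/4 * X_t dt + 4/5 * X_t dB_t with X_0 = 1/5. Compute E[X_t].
E[X_t] = exp(7*t/4)/5

For GBM dX = mu X dt + sigma X dB with X_0 = x_0, apply Itô to Y = log X: dY = (mu - sigma^2/2) dt + sigma dB, so Y_t = log(x_0) + (mu - sigma^2/2) t + sigma B_t and hence X_t = x_0 * exp((mu - sigma^2/2) t + sigma B_t).
With mu = 7/4, sigma = 4/5, x_0 = 1/5, this gives:
  X_t = 1/5 * exp((143/100) * t + (4/5) * B_t).
Since sigma*B_t ~ Normal(0, sigma^2 t), E[exp(sigma*B_t)] = exp(sigma^2 t / 2); so E[X_t] = x_0 * exp((mu - sigma^2/2) t) * exp(sigma^2 t / 2) = x_0 * exp(mu t) = exp(7*t/4)/5.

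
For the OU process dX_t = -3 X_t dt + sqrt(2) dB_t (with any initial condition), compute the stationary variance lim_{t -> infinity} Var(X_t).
lim Var(X_t) = 1/3

The OU SDE dX = -theta X dt + sigma dB admits the integrating factor exp(theta t): d(exp(theta t) X_t) = sigma exp(theta t) dB_t. Integrating from 0 to t gives X_t = x_0 * exp(-theta t) + sigma * int_0^t exp(-theta (t-s)) dB_s for any initial x_0. The Itô integral has variance (by the Itô isometry) sigma^2 * int_0^t exp(-2 theta (t - s)) ds = sigma^2 * (1 - exp(-2 theta t)) / (2 theta), independent of x_0.
With theta = 3, sigma = sqrt(2):
  Var(X_t) = (sqrt(2))^2 * (1 - exp(-2*3 t)) / (2 * 3) = 1/3 - exp(-6*t)/3.
As t -> infinity, exp(-2*3 t) -> 0, so the stationary variance is sigma^2 / (2 theta) = 1/3.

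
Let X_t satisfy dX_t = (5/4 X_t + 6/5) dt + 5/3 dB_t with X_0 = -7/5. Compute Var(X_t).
Var(X_t) = 10*exp(5*t/2)/9 - 10/9

The variance V(t) = Var(X_t) satisfies V'(t) = 2 a V(t) + c^2 with V(0) = 0 (drift coefficient is linear in X, diffusion is constant). With a = 5/4, c = 5/3, the solution is
  V(t) = (c^2 / (2 a)) * (exp(2 a t) - 1)
       = ((5/3)^2 / (2*(5/4))) * (exp((5/2) t) - 1)
       = 10*exp(5*t/2)/9 - 10/9.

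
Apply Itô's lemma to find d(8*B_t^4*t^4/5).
d(8*B_t^4*t^4/5) = (16*B_t^2*t^3*(2*B_t^2 + 3*t)/5) dt + (32*B_t^3*t^4/5) dB_t

Itô's formula for f(t, x): d f(t, B_t) = (f_t + (1/2) f_xx) dt + f_x dB_t. Compute partials of f(t, x) = 8*t^4*x^4/5:
  f_t(t,x)  = 32*t^3*x^4/5
  f_x(t,x)  = 32*t^4*x^3/5
  f_xx(t,x) = 96*t^4*x^2/5
Assemble drift = f_t + (1/2) f_xx = 16*t^3*x^2*(3*t + 2*x^2)/5 and diffusion = f_x = 32*t^4*x^3/5. Substituting x = B_t:
  d(8*B_t^4*t^4/5) = (16*B_t^2*t^3*(2*B_t^2 + 3*t)/5) dt + (32*B_t^3*t^4/5) dB_t.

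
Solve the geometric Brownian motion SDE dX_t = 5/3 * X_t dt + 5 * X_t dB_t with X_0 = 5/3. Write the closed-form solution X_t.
X_t = 5/3 * exp((-65/6) * t + (5) * B_t)

For GBM dX = mu X dt + sigma X dB with X_0 = x_0, apply Itô to Y = log X: dY = (mu - sigma^2/2) dt + sigma dB, so Y_t = log(x_0) + (mu - sigma^2/2) t + sigma B_t and hence X_t = x_0 * exp((mu - sigma^2/2) t + sigma B_t).
With mu = 5/3, sigma = 5, x_0 = 5/3, this gives:
  X_t = 5/3 * exp((-65/6) * t + (5) * B_t).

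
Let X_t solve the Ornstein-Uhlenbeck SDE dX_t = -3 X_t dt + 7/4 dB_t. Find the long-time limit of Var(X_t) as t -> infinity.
lim Var(X_t) = 49/96

The OU SDE dX = -theta X dt + sigma dB admits the integrating factor exp(theta t): d(exp(theta t) X_t) = sigma exp(theta t) dB_t. Integrating from 0 to t gives X_t = x_0 * exp(-theta t) + sigma * int_0^t exp(-theta (t-s)) dB_s for any initial x_0. The Itô integral has variance (by the Itô isometry) sigma^2 * int_0^t exp(-2 theta (t - s)) ds = sigma^2 * (1 - exp(-2 theta t)) / (2 theta), independent of x_0.
With theta = 3, sigma = 7/4:
  Var(X_t) = (7/4)^2 * (1 - exp(-2*3 t)) / (2 * 3) = 49/96 - 49*exp(-6*t)/96.
As t -> infinity, exp(-2*3 t) -> 0, so the stationary variance is sigma^2 / (2 theta) = 49/96.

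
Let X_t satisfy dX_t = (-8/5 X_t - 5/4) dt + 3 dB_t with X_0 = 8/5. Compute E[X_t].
E[X_t] = -25/32 + 381*exp(-8*t/5)/160

Taking expectations and using E[dB_t] = 0, the mean m(t) = E[X_t] satisfies the ODE m'(t) = a m(t) + b with m(0) = x_0. With a = -8/5, b = -5/4, x_0 = 8/5, the solution is
  m(t) = x_0 * exp(a t) + (b/a) * (exp(a t) - 1)
       = (8/5) * exp((-8/5) t) + ((-5/4)/(-8/5)) * (exp((-8/5) t) - 1)
       = -25/32 + 381*exp(-8*t/5)/160.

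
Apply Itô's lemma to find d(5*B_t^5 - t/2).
d(5*B_t^5 - t/2) = (50*B_t^3 - 1/2) dt + (25*B_t^4) dB_t

Itô's formula for f(t, x): d f(t, B_t) = (f_t + (1/2) f_xx) dt + f_x dB_t. Compute partials of f(t, x) = -t/2 + 5*x^5:
  f_t(t,x)  = -1/2
  f_x(t,x)  = 25*x^4
  f_xx(t,x) = 100*x^3
Assemble drift = f_t + (1/2) f_xx = 50*x^3 - 1/2 and diffusion = f_x = 25*x^4. Substituting x = B_t:
  d(5*B_t^5 - t/2) = (50*B_t^3 - 1/2) dt + (25*B_t^4) dB_t.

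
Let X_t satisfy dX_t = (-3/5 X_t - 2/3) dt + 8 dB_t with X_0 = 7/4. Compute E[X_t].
E[X_t] = -10/9 + 103*exp(-3*t/5)/36

Taking expectations and using E[dB_t] = 0, the mean m(t) = E[X_t] satisfies the ODE m'(t) = a m(t) + b with m(0) = x_0. With a = -3/5, b = -2/3, x_0 = 7/4, the solution is
  m(t) = x_0 * exp(a t) + (b/a) * (exp(a t) - 1)
       = (7/4) * exp((-3/5) t) + ((-2/3)/(-3/5)) * (exp((-3/5) t) - 1)
       = -10/9 + 103*exp(-3*t/5)/36.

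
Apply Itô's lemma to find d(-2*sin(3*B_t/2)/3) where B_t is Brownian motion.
d(-2*sin(3*B_t/2)/3) = (3*sin(3*B_t/2)/4) dt + (-cos(3*B_t/2)) dB_t

Itô's formula for f(B_t) gives d f(B_t) = f'(B_t) dB_t + (1/2) f''(B_t) dt. Compute derivatives of f(x) = -2*sin(3*x/2)/3:
  f'(x)  = -cos(3*x/2)
  f''(x) = 3*sin(3*x/2)/2
Substitute x = B_t and multiply the f'' term by 1/2:
  drift     = (1/2) * (3*sin(3*x/2)/2) evaluated at B_t = 3*sin(3*B_t/2)/4
  diffusion = (-cos(3*x/2)) evaluated at B_t = -cos(3*B_t/2)
Therefore d(-2*sin(3*B_t/2)/3) = (3*sin(3*B_t/2)/4) dt + (-cos(3*B_t/2)) dB_t.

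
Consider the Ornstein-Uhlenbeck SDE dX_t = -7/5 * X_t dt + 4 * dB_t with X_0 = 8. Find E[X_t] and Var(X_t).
E[X_t] = 8*exp(-7*t/5); Var(X_t) = 40/7 - 40*exp(-14*t/5)/7

The OU SDE dX = -theta X dt + sigma dB admits the integrating factor exp(theta t): d(exp(theta t) X_t) = sigma exp(theta t) dB_t. Integrating from 0 to t:
  X_t = x_0 * exp(-theta t) + sigma * int_0^t exp(-theta (t-s)) dB_s.
The Itô integral has mean 0 and (by the Itô isometry) variance sigma^2 * int_0^t exp(-2 theta (t - s)) ds = sigma^2 * (1 - exp(-2 theta t)) / (2 theta).
With theta = 7/5, sigma = 4, x_0 = 8:
  E[X_t] = 8 * exp(-7/5 t) = 8*exp(-7*t/5)
  Var(X_t) = (4)^2 * (1 - exp(-2*7/5 t)) / (2 * 7/5) = 40/7 - 40*exp(-14*t/5)/7.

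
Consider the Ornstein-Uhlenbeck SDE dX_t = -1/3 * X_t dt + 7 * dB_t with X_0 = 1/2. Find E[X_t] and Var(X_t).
E[X_t] = exp(-t/3)/2; Var(X_t) = 147/2 - 147*exp(-2*t/3)/2

The OU SDE dX = -theta X dt + sigma dB admits the integrating factor exp(theta t): d(exp(theta t) X_t) = sigma exp(theta t) dB_t. Integrating from 0 to t:
  X_t = x_0 * exp(-theta t) + sigma * int_0^t exp(-theta (t-s)) dB_s.
The Itô integral has mean 0 and (by the Itô isometry) variance sigma^2 * int_0^t exp(-2 theta (t - s)) ds = sigma^2 * (1 - exp(-2 theta t)) / (2 theta).
With theta = 1/3, sigma = 7, x_0 = 1/2:
  E[X_t] = 1/2 * exp(-1/3 t) = exp(-t/3)/2
  Var(X_t) = (7)^2 * (1 - exp(-2*1/3 t)) / (2 * 1/3) = 147/2 - 147*exp(-2*t/3)/2.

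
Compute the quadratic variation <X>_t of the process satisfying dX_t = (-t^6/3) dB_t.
<X>_t = t^13/117

For an Itô process dX_t = a(t) dt + b(t) dB_t, the quadratic variation is <X>_t = int_0^t b(s)^2 ds (the drift term does not contribute). Here b(s) = -s^6/3, so
  b(s)^2 = s^12/9.
Integrating from 0 to t:
  <X>_t = int_0^t (s^12/9) ds = t^13/117.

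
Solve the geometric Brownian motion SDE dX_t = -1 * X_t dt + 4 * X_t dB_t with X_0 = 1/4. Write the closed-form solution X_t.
X_t = 1/4 * exp((-9) * t + (4) * B_t)

For GBM dX = mu X dt + sigma X dB with X_0 = x_0, apply Itô to Y = log X: dY = (mu - sigma^2/2) dt + sigma dB, so Y_t = log(x_0) + (mu - sigma^2/2) t + sigma B_t and hence X_t = x_0 * exp((mu - sigma^2/2) t + sigma B_t).
With mu = -1, sigma = 4, x_0 = 1/4, this gives:
  X_t = 1/4 * exp((-9) * t + (4) * B_t).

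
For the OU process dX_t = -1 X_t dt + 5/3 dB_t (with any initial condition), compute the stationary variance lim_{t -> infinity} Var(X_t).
lim Var(X_t) = 25/18

The OU SDE dX = -theta X dt + sigma dB admits the integrating factor exp(theta t): d(exp(theta t) X_t) = sigma exp(theta t) dB_t. Integrating from 0 to t gives X_t = x_0 * exp(-theta t) + sigma * int_0^t exp(-theta (t-s)) dB_s for any initial x_0. The Itô integral has variance (by the Itô isometry) sigma^2 * int_0^t exp(-2 theta (t - s)) ds = sigma^2 * (1 - exp(-2 theta t)) / (2 theta), independent of x_0.
With theta = 1, sigma = 5/3:
  Var(X_t) = (5/3)^2 * (1 - exp(-2*1 t)) / (2 * 1) = 25/18 - 25*exp(-2*t)/18.
As t -> infinity, exp(-2*1 t) -> 0, so the stationary variance is sigma^2 / (2 theta) = 25/18.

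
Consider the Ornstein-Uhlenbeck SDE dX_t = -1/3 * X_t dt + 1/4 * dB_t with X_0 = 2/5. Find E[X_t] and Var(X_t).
E[X_t] = 2*exp(-t/3)/5; Var(X_t) = 3/32 - 3*exp(-2*t/3)/32

The OU SDE dX = -theta X dt + sigma dB admits the integrating factor exp(theta t): d(exp(theta t) X_t) = sigma exp(theta t) dB_t. Integrating from 0 to t:
  X_t = x_0 * exp(-theta t) + sigma * int_0^t exp(-theta (t-s)) dB_s.
The Itô integral has mean 0 and (by the Itô isometry) variance sigma^2 * int_0^t exp(-2 theta (t - s)) ds = sigma^2 * (1 - exp(-2 theta t)) / (2 theta).
With theta = 1/3, sigma = 1/4, x_0 = 2/5:
  E[X_t] = 2/5 * exp(-1/3 t) = 2*exp(-t/3)/5
  Var(X_t) = (1/4)^2 * (1 - exp(-2*1/3 t)) / (2 * 1/3) = 3/32 - 3*exp(-2*t/3)/32.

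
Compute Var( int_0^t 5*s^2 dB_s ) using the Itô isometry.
Var = 5*t^5

The Itô integral of a deterministic integrand f(s) has mean 0 because each increment f(s) * (B_{s+ds} - B_s) has mean 0. By the Itô isometry:
  Var( int_0^t f(s) dB_s ) = E[ (int_0^t f(s) dB_s)^2 ] = int_0^t f(s)^2 ds.
Here f(s) = 5*s^2, so f(s)^2 = 25*s^4. Integrate:
  int_0^t (25*s^4) ds = 5*t^5.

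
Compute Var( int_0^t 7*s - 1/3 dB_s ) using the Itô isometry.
Var = t*(147*t^2 - 21*t + 1)/9

The Itô integral of a deterministic integrand f(s) has mean 0 because each increment f(s) * (B_{s+ds} - B_s) has mean 0. By the Itô isometry:
  Var( int_0^t f(s) dB_s ) = E[ (int_0^t f(s) dB_s)^2 ] = int_0^t f(s)^2 ds.
Here f(s) = 7*s - 1/3, so f(s)^2 = (21*s - 1)^2/9. Integrate:
  int_0^t ((21*s - 1)^2/9) ds = t*(147*t^2 - 21*t + 1)/9.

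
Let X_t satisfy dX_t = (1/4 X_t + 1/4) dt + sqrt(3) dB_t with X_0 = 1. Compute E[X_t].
E[X_t] = 2*exp(t/4) - 1

Taking expectations and using E[dB_t] = 0, the mean m(t) = E[X_t] satisfies the ODE m'(t) = a m(t) + b with m(0) = x_0. With a = 1/4, b = 1/4, x_0 = 1, the solution is
  m(t) = x_0 * exp(a t) + (b/a) * (exp(a t) - 1)
       = 1 * exp((1/4) t) + ((1/4)/(1/4)) * (exp((1/4) t) - 1)
       = 2*exp(t/4) - 1.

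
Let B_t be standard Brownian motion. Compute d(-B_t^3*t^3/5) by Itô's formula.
d(-B_t^3*t^3/5) = (3*B_t*t^2*(-B_t^2 - t)/5) dt + (-3*B_t^2*t^3/5) dB_t

Itô's formula for f(t, x): d f(t, B_t) = (f_t + (1/2) f_xx) dt + f_x dB_t. Compute partials of f(t, x) = -t^3*x^3/5:
  f_t(t,x)  = -3*t^2*x^3/5
  f_x(t,x)  = -3*t^3*x^2/5
  f_xx(t,x) = -6*t^3*x/5
Assemble drift = f_t + (1/2) f_xx = 3*t^2*x*(-t - x^2)/5 and diffusion = f_x = -3*t^3*x^2/5. Substituting x = B_t:
  d(-B_t^3*t^3/5) = (3*B_t*t^2*(-B_t^2 - t)/5) dt + (-3*B_t^2*t^3/5) dB_t.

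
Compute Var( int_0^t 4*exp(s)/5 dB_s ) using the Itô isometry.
Var = 8*exp(2*t)/25 - 8/25

The Itô integral of a deterministic integrand f(s) has mean 0 because each increment f(s) * (B_{s+ds} - B_s) has mean 0. By the Itô isometry:
  Var( int_0^t f(s) dB_s ) = E[ (int_0^t f(s) dB_s)^2 ] = int_0^t f(s)^2 ds.
Here f(s) = 4*exp(s)/5, so f(s)^2 = 16*exp(2*s)/25. Integrate:
  int_0^t (16*exp(2*s)/25) ds = 8*exp(2*t)/25 - 8/25.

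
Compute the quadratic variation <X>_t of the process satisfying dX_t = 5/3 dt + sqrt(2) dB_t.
<X>_t = 2*t

For an Itô process dX_t = a(t) dt + b(t) dB_t, the quadratic variation is <X>_t = int_0^t b(s)^2 ds (the drift term does not contribute). Here b(s) = sqrt(2), so
  b(s)^2 = 2.
Integrating from 0 to t:
  <X>_t = int_0^t (2) ds = 2*t.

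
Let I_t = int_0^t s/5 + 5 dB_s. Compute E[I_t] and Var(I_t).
E[I_t] = 0; Var(I_t) = t*(t^2 + 75*t + 1875)/75

The Itô integral of a deterministic integrand f(s) has mean 0 because each increment f(s) * (B_{s+ds} - B_s) has mean 0. By the Itô isometry:
  Var( int_0^t f(s) dB_s ) = E[ (int_0^t f(s) dB_s)^2 ] = int_0^t f(s)^2 ds.
Here f(s) = s/5 + 5, so f(s)^2 = (s + 25)^2/25. Integrate:
  int_0^t ((s + 25)^2/25) ds = t*(t^2 + 75*t + 1875)/75.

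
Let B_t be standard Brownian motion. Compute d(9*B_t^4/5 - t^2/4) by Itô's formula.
d(9*B_t^4/5 - t^2/4) = (54*B_t^2/5 - t/2) dt + (36*B_t^3/5) dB_t

Itô's formula for f(t, x): d f(t, B_t) = (f_t + (1/2) f_xx) dt + f_x dB_t. Compute partials of f(t, x) = -t^2/4 + 9*x^4/5:
  f_t(t,x)  = -t/2
  f_x(t,x)  = 36*x^3/5
  f_xx(t,x) = 108*x^2/5
Assemble drift = f_t + (1/2) f_xx = -t/2 + 54*x^2/5 and diffusion = f_x = 36*x^3/5. Substituting x = B_t:
  d(9*B_t^4/5 - t^2/4) = (54*B_t^2/5 - t/2) dt + (36*B_t^3/5) dB_t.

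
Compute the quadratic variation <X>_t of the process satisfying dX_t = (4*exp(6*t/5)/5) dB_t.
<X>_t = 4*exp(12*t/5)/15 - 4/15

For an Itô process dX_t = a(t) dt + b(t) dB_t, the quadratic variation is <X>_t = int_0^t b(s)^2 ds (the drift term does not contribute). Here b(s) = 4*exp(6*s/5)/5, so
  b(s)^2 = 16*exp(12*s/5)/25.
Integrating from 0 to t:
  <X>_t = int_0^t (16*exp(12*s/5)/25) ds = 4*exp(12*t/5)/15 - 4/15.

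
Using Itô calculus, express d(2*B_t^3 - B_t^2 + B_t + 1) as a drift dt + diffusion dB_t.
d(2*B_t^3 - B_t^2 + B_t + 1) = (6*B_t - 1) dt + (6*B_t^2 - 2*B_t + 1) dB_t

Itô's formula for f(B_t) gives d f(B_t) = f'(B_t) dB_t + (1/2) f''(B_t) dt. Compute derivatives of f(x) = 2*x^3 - x^2 + x + 1:
  f'(x)  = 6*x^2 - 2*x + 1
  f''(x) = 12*x - 2
Substitute x = B_t and multiply the f'' term by 1/2:
  drift     = (1/2) * (12*x - 2) evaluated at B_t = 6*B_t - 1
  diffusion = (6*x^2 - 2*x + 1) evaluated at B_t = 6*B_t^2 - 2*B_t + 1
Therefore d(2*B_t^3 - B_t^2 + B_t + 1) = (6*B_t - 1) dt + (6*B_t^2 - 2*B_t + 1) dB_t.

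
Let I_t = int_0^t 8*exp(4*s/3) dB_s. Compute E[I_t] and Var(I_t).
E[I_t] = 0; Var(I_t) = 24*exp(8*t/3) - 24

The Itô integral of a deterministic integrand f(s) has mean 0 because each increment f(s) * (B_{s+ds} - B_s) has mean 0. By the Itô isometry:
  Var( int_0^t f(s) dB_s ) = E[ (int_0^t f(s) dB_s)^2 ] = int_0^t f(s)^2 ds.
Here f(s) = 8*exp(4*s/3), so f(s)^2 = 64*exp(8*s/3). Integrate:
  int_0^t (64*exp(8*s/3)) ds = 24*exp(8*t/3) - 24.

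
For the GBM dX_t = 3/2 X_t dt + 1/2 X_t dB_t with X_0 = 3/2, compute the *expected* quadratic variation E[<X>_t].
E[<X>_t] = 9*exp(13*t/4)/52 - 9/52

<X>_t = int_0^t ((1/2) * X_s)^2 ds. Taking expectation inside the integral: E[<X>_t] = (1/2)^2 * int_0^t E[X_s^2] ds. For GBM, E[X_s^2] = x_0^2 * exp((2 mu + sigma^2) s). Integrating:
  E[<X>_t] = (1/2)^2 * (3/2)^2 * (exp((2*(3/2) + (1/2)^2) t) - 1) / (2*(3/2) + (1/2)^2)
           = (1/2)^2 * (3/2)^2 * (exp((13/4) t) - 1) / (13/4) = 9*exp(13*t/4)/52 - 9/52.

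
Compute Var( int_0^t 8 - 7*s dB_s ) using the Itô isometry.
Var = t*(49*t^2 - 168*t + 192)/3

The Itô integral of a deterministic integrand f(s) has mean 0 because each increment f(s) * (B_{s+ds} - B_s) has mean 0. By the Itô isometry:
  Var( int_0^t f(s) dB_s ) = E[ (int_0^t f(s) dB_s)^2 ] = int_0^t f(s)^2 ds.
Here f(s) = 8 - 7*s, so f(s)^2 = (7*s - 8)^2. Integrate:
  int_0^t ((7*s - 8)^2) ds = t*(49*t^2 - 168*t + 192)/3.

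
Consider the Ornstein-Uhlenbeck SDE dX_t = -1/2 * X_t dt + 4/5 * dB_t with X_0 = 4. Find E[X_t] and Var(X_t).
E[X_t] = 4*exp(-t/2); Var(X_t) = 16/25 - 16*exp(-t)/25

The OU SDE dX = -theta X dt + sigma dB admits the integrating factor exp(theta t): d(exp(theta t) X_t) = sigma exp(theta t) dB_t. Integrating from 0 to t:
  X_t = x_0 * exp(-theta t) + sigma * int_0^t exp(-theta (t-s)) dB_s.
The Itô integral has mean 0 and (by the Itô isometry) variance sigma^2 * int_0^t exp(-2 theta (t - s)) ds = sigma^2 * (1 - exp(-2 theta t)) / (2 theta).
With theta = 1/2, sigma = 4/5, x_0 = 4:
  E[X_t] = 4 * exp(-1/2 t) = 4*exp(-t/2)
  Var(X_t) = (4/5)^2 * (1 - exp(-2*1/2 t)) / (2 * 1/2) = 16/25 - 16*exp(-t)/25.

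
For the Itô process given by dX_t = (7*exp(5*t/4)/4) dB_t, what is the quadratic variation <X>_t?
<X>_t = 49*exp(5*t/2)/40 - 49/40

For an Itô process dX_t = a(t) dt + b(t) dB_t, the quadratic variation is <X>_t = int_0^t b(s)^2 ds (the drift term does not contribute). Here b(s) = 7*exp(5*s/4)/4, so
  b(s)^2 = 49*exp(5*s/2)/16.
Integrating from 0 to t:
  <X>_t = int_0^t (49*exp(5*s/2)/16) ds = 49*exp(5*t/2)/40 - 49/40.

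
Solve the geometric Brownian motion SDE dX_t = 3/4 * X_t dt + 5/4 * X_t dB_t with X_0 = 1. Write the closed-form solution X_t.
X_t = 1 * exp((-1/32) * t + (5/4) * B_t)

For GBM dX = mu X dt + sigma X dB with X_0 = x_0, apply Itô to Y = log X: dY = (mu - sigma^2/2) dt + sigma dB, so Y_t = log(x_0) + (mu - sigma^2/2) t + sigma B_t and hence X_t = x_0 * exp((mu - sigma^2/2) t + sigma B_t).
With mu = 3/4, sigma = 5/4, x_0 = 1, this gives:
  X_t = 1 * exp((-1/32) * t + (5/4) * B_t).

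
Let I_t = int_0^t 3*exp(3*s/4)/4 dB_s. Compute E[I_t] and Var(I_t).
E[I_t] = 0; Var(I_t) = 3*exp(3*t/2)/8 - 3/8

The Itô integral of a deterministic integrand f(s) has mean 0 because each increment f(s) * (B_{s+ds} - B_s) has mean 0. By the Itô isometry:
  Var( int_0^t f(s) dB_s ) = E[ (int_0^t f(s) dB_s)^2 ] = int_0^t f(s)^2 ds.
Here f(s) = 3*exp(3*s/4)/4, so f(s)^2 = 9*exp(3*s/2)/16. Integrate:
  int_0^t (9*exp(3*s/2)/16) ds = 3*exp(3*t/2)/8 - 3/8.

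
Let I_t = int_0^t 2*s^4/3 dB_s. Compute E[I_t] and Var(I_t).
E[I_t] = 0; Var(I_t) = 4*t^9/81

The Itô integral of a deterministic integrand f(s) has mean 0 because each increment f(s) * (B_{s+ds} - B_s) has mean 0. By the Itô isometry:
  Var( int_0^t f(s) dB_s ) = E[ (int_0^t f(s) dB_s)^2 ] = int_0^t f(s)^2 ds.
Here f(s) = 2*s^4/3, so f(s)^2 = 4*s^8/9. Integrate:
  int_0^t (4*s^8/9) ds = 4*t^9/81.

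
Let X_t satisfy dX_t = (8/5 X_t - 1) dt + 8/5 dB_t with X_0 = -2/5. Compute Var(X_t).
Var(X_t) = 4*exp(16*t/5)/5 - 4/5

The variance V(t) = Var(X_t) satisfies V'(t) = 2 a V(t) + c^2 with V(0) = 0 (drift coefficient is linear in X, diffusion is constant). With a = 8/5, c = 8/5, the solution is
  V(t) = (c^2 / (2 a)) * (exp(2 a t) - 1)
       = ((8/5)^2 / (2*(8/5))) * (exp((16/5) t) - 1)
       = 4*exp(16*t/5)/5 - 4/5.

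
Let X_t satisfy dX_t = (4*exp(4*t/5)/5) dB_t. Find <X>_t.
<X>_t = 2*exp(8*t/5)/5 - 2/5

For an Itô process dX_t = a(t) dt + b(t) dB_t, the quadratic variation is <X>_t = int_0^t b(s)^2 ds (the drift term does not contribute). Here b(s) = 4*exp(4*s/5)/5, so
  b(s)^2 = 16*exp(8*s/5)/25.
Integrating from 0 to t:
  <X>_t = int_0^t (16*exp(8*s/5)/25) ds = 2*exp(8*t/5)/5 - 2/5.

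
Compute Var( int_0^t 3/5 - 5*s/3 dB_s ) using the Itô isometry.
Var = t*(625*t^2 - 675*t + 243)/675

The Itô integral of a deterministic integrand f(s) has mean 0 because each increment f(s) * (B_{s+ds} - B_s) has mean 0. By the Itô isometry:
  Var( int_0^t f(s) dB_s ) = E[ (int_0^t f(s) dB_s)^2 ] = int_0^t f(s)^2 ds.
Here f(s) = 3/5 - 5*s/3, so f(s)^2 = (25*s - 9)^2/225. Integrate:
  int_0^t ((25*s - 9)^2/225) ds = t*(625*t^2 - 675*t + 243)/675.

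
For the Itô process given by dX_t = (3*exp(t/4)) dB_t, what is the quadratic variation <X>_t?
<X>_t = 18*exp(t/2) - 18

For an Itô process dX_t = a(t) dt + b(t) dB_t, the quadratic variation is <X>_t = int_0^t b(s)^2 ds (the drift term does not contribute). Here b(s) = 3*exp(s/4), so
  b(s)^2 = 9*exp(s/2).
Integrating from 0 to t:
  <X>_t = int_0^t (9*exp(s/2)) ds = 18*exp(t/2) - 18.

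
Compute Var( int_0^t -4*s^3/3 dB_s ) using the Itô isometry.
Var = 16*t^7/63

The Itô integral of a deterministic integrand f(s) has mean 0 because each increment f(s) * (B_{s+ds} - B_s) has mean 0. By the Itô isometry:
  Var( int_0^t f(s) dB_s ) = E[ (int_0^t f(s) dB_s)^2 ] = int_0^t f(s)^2 ds.
Here f(s) = -4*s^3/3, so f(s)^2 = 16*s^6/9. Integrate:
  int_0^t (16*s^6/9) ds = 16*t^7/63.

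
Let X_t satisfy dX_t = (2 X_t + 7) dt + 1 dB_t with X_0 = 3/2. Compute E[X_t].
E[X_t] = 5*exp(2*t) - 7/2

Taking expectations and using E[dB_t] = 0, the mean m(t) = E[X_t] satisfies the ODE m'(t) = a m(t) + b with m(0) = x_0. With a = 2, b = 7, x_0 = 3/2, the solution is
  m(t) = x_0 * exp(a t) + (b/a) * (exp(a t) - 1)
       = (3/2) * exp(2 t) + (7/2) * (exp(2 t) - 1)
       = 5*exp(2*t) - 7/2.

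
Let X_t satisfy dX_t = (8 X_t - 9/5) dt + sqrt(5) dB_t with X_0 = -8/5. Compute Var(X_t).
Var(X_t) = 5*exp(16*t)/16 - 5/16

The variance V(t) = Var(X_t) satisfies V'(t) = 2 a V(t) + c^2 with V(0) = 0 (drift coefficient is linear in X, diffusion is constant). With a = 8, c = sqrt(5), the solution is
  V(t) = (c^2 / (2 a)) * (exp(2 a t) - 1)
       = (sqrt(5)^2 / (2*8)) * (exp(16 t) - 1)
       = 5*exp(16*t)/16 - 5/16.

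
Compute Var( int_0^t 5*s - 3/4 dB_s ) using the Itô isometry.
Var = t*(400*t^2 - 180*t + 27)/48

The Itô integral of a deterministic integrand f(s) has mean 0 because each increment f(s) * (B_{s+ds} - B_s) has mean 0. By the Itô isometry:
  Var( int_0^t f(s) dB_s ) = E[ (int_0^t f(s) dB_s)^2 ] = int_0^t f(s)^2 ds.
Here f(s) = 5*s - 3/4, so f(s)^2 = (20*s - 3)^2/16. Integrate:
  int_0^t ((20*s - 3)^2/16) ds = t*(400*t^2 - 180*t + 27)/48.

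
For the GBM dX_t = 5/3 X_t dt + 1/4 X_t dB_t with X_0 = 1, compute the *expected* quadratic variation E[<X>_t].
E[<X>_t] = 3*exp(163*t/48)/163 - 3/163

<X>_t = int_0^t ((1/4) * X_s)^2 ds. Taking expectation inside the integral: E[<X>_t] = (1/4)^2 * int_0^t E[X_s^2] ds. For GBM, E[X_s^2] = x_0^2 * exp((2 mu + sigma^2) s). Integrating:
  E[<X>_t] = (1/4)^2 * 1^2 * (exp((2*(5/3) + (1/4)^2) t) - 1) / (2*(5/3) + (1/4)^2)
           = (1/4)^2 * 1^2 * (exp((163/48) t) - 1) / (163/48) = 3*exp(163*t/48)/163 - 3/163.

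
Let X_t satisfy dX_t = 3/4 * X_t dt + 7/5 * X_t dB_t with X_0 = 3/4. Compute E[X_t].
E[X_t] = 3*exp(3*t/4)/4

For GBM dX = mu X dt + sigma X dB with X_0 = x_0, apply Itô to Y = log X: dY = (mu - sigma^2/2) dt + sigma dB, so Y_t = log(x_0) + (mu - sigma^2/2) t + sigma B_t and hence X_t = x_0 * exp((mu - sigma^2/2) t + sigma B_t).
With mu = 3/4, sigma = 7/5, x_0 = 3/4, this gives:
  X_t = 3/4 * exp((-23/100) * t + (7/5) * B_t).
Since sigma*B_t ~ Normal(0, sigma^2 t), E[exp(sigma*B_t)] = exp(sigma^2 t / 2); so E[X_t] = x_0 * exp((mu - sigma^2/2) t) * exp(sigma^2 t / 2) = x_0 * exp(mu t) = 3*exp(3*t/4)/4.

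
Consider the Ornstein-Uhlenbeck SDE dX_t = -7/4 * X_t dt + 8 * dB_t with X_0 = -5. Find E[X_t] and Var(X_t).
E[X_t] = -5*exp(-7*t/4); Var(X_t) = 128/7 - 128*exp(-7*t/2)/7

The OU SDE dX = -theta X dt + sigma dB admits the integrating factor exp(theta t): d(exp(theta t) X_t) = sigma exp(theta t) dB_t. Integrating from 0 to t:
  X_t = x_0 * exp(-theta t) + sigma * int_0^t exp(-theta (t-s)) dB_s.
The Itô integral has mean 0 and (by the Itô isometry) variance sigma^2 * int_0^t exp(-2 theta (t - s)) ds = sigma^2 * (1 - exp(-2 theta t)) / (2 theta).
With theta = 7/4, sigma = 8, x_0 = -5:
  E[X_t] = -5 * exp(-7/4 t) = -5*exp(-7*t/4)
  Var(X_t) = (8)^2 * (1 - exp(-2*7/4 t)) / (2 * 7/4) = 128/7 - 128*exp(-7*t/2)/7.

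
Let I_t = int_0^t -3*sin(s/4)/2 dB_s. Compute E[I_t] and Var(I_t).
E[I_t] = 0; Var(I_t) = 9*t/8 - 9*sin(t/2)/4

The Itô integral of a deterministic integrand f(s) has mean 0 because each increment f(s) * (B_{s+ds} - B_s) has mean 0. By the Itô isometry:
  Var( int_0^t f(s) dB_s ) = E[ (int_0^t f(s) dB_s)^2 ] = int_0^t f(s)^2 ds.
Here f(s) = -3*sin(s/4)/2, so f(s)^2 = 9*sin(s/4)^2/4. Integrate:
  int_0^t (9*sin(s/4)^2/4) ds = 9*t/8 - 9*sin(t/2)/4.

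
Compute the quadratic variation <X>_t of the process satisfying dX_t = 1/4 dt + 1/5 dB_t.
<X>_t = t/25

For an Itô process dX_t = a(t) dt + b(t) dB_t, the quadratic variation is <X>_t = int_0^t b(s)^2 ds (the drift term does not contribute). Here b(s) = 1/5, so
  b(s)^2 = 1/25.
Integrating from 0 to t:
  <X>_t = int_0^t (1/25) ds = t/25.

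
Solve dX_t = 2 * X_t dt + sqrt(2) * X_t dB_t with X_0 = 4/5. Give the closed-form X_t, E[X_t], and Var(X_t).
X_t = 4/5 * exp((1) t + (sqrt(2)) B_t); E[X_t] = 4*exp(2*t)/5; Var(X_t) = 16*(exp(2*t) - 1)*exp(4*t)/25

For GBM dX = mu X dt + sigma X dB with X_0 = x_0, apply Itô to Y = log X: dY = (mu - sigma^2/2) dt + sigma dB, so Y_t = log(x_0) + (mu - sigma^2/2) t + sigma B_t and hence X_t = x_0 * exp((mu - sigma^2/2) t + sigma B_t).
With mu = 2, sigma = sqrt(2), x_0 = 4/5, this gives:
  X_t = 4/5 * exp((1) * t + (sqrt(2)) * B_t).
Since sigma*B_t ~ Normal(0, sigma^2 t), E[exp(sigma*B_t)] = exp(sigma^2 t / 2); so E[X_t] = x_0 * exp((mu - sigma^2/2) t) * exp(sigma^2 t / 2) = x_0 * exp(mu t) = 4*exp(2*t)/5.
Var(X_t) = E[X_t^2] - (E[X_t])^2 = x_0^2 * exp(2 mu t) * (exp(sigma^2 t) - 1) = 16*(exp(2*t) - 1)*exp(4*t)/25.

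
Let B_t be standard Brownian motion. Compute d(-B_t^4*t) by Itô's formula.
d(-B_t^4*t) = (B_t^2*(-B_t^2 - 6*t)) dt + (-4*B_t^3*t) dB_t

Itô's formula for f(t, x): d f(t, B_t) = (f_t + (1/2) f_xx) dt + f_x dB_t. Compute partials of f(t, x) = -t*x^4:
  f_t(t,x)  = -x^4
  f_x(t,x)  = -4*t*x^3
  f_xx(t,x) = -12*t*x^2
Assemble drift = f_t + (1/2) f_xx = x^2*(-6*t - x^2) and diffusion = f_x = -4*t*x^3. Substituting x = B_t:
  d(-B_t^4*t) = (B_t^2*(-B_t^2 - 6*t)) dt + (-4*B_t^3*t) dB_t.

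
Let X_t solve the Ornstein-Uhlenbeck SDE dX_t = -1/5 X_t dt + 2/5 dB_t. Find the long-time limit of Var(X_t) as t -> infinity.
lim Var(X_t) = 2/5

The OU SDE dX = -theta X dt + sigma dB admits the integrating factor exp(theta t): d(exp(theta t) X_t) = sigma exp(theta t) dB_t. Integrating from 0 to t gives X_t = x_0 * exp(-theta t) + sigma * int_0^t exp(-theta (t-s)) dB_s for any initial x_0. The Itô integral has variance (by the Itô isometry) sigma^2 * int_0^t exp(-2 theta (t - s)) ds = sigma^2 * (1 - exp(-2 theta t)) / (2 theta), independent of x_0.
With theta = 1/5, sigma = 2/5:
  Var(X_t) = (2/5)^2 * (1 - exp(-2*1/5 t)) / (2 * 1/5) = 2/5 - 2*exp(-2*t/5)/5.
As t -> infinity, exp(-2*1/5 t) -> 0, so the stationary variance is sigma^2 / (2 theta) = 2/5.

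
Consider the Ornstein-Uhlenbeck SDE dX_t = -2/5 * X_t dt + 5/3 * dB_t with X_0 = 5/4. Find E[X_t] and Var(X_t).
E[X_t] = 5*exp(-2*t/5)/4; Var(X_t) = 125/36 - 125*exp(-4*t/5)/36

The OU SDE dX = -theta X dt + sigma dB admits the integrating factor exp(theta t): d(exp(theta t) X_t) = sigma exp(theta t) dB_t. Integrating from 0 to t:
  X_t = x_0 * exp(-theta t) + sigma * int_0^t exp(-theta (t-s)) dB_s.
The Itô integral has mean 0 and (by the Itô isometry) variance sigma^2 * int_0^t exp(-2 theta (t - s)) ds = sigma^2 * (1 - exp(-2 theta t)) / (2 theta).
With theta = 2/5, sigma = 5/3, x_0 = 5/4:
  E[X_t] = 5/4 * exp(-2/5 t) = 5*exp(-2*t/5)/4
  Var(X_t) = (5/3)^2 * (1 - exp(-2*2/5 t)) / (2 * 2/5) = 125/36 - 125*exp(-4*t/5)/36.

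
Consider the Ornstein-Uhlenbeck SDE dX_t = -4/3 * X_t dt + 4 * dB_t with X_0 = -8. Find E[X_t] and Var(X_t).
E[X_t] = -8*exp(-4*t/3); Var(X_t) = 6 - 6*exp(-8*t/3)

The OU SDE dX = -theta X dt + sigma dB admits the integrating factor exp(theta t): d(exp(theta t) X_t) = sigma exp(theta t) dB_t. Integrating from 0 to t:
  X_t = x_0 * exp(-theta t) + sigma * int_0^t exp(-theta (t-s)) dB_s.
The Itô integral has mean 0 and (by the Itô isometry) variance sigma^2 * int_0^t exp(-2 theta (t - s)) ds = sigma^2 * (1 - exp(-2 theta t)) / (2 theta).
With theta = 4/3, sigma = 4, x_0 = -8:
  E[X_t] = -8 * exp(-4/3 t) = -8*exp(-4*t/3)
  Var(X_t) = (4)^2 * (1 - exp(-2*4/3 t)) / (2 * 4/3) = 6 - 6*exp(-8*t/3).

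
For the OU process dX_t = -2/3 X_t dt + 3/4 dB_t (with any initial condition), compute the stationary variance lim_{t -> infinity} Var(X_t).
lim Var(X_t) = 27/64

The OU SDE dX = -theta X dt + sigma dB admits the integrating factor exp(theta t): d(exp(theta t) X_t) = sigma exp(theta t) dB_t. Integrating from 0 to t gives X_t = x_0 * exp(-theta t) + sigma * int_0^t exp(-theta (t-s)) dB_s for any initial x_0. The Itô integral has variance (by the Itô isometry) sigma^2 * int_0^t exp(-2 theta (t - s)) ds = sigma^2 * (1 - exp(-2 theta t)) / (2 theta), independent of x_0.
With theta = 2/3, sigma = 3/4:
  Var(X_t) = (3/4)^2 * (1 - exp(-2*2/3 t)) / (2 * 2/3) = 27/64 - 27*exp(-4*t/3)/64.
As t -> infinity, exp(-2*2/3 t) -> 0, so the stationary variance is sigma^2 / (2 theta) = 27/64.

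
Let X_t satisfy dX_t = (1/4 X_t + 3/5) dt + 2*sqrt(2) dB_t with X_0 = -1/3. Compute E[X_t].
E[X_t] = 31*exp(t/4)/15 - 12/5

Taking expectations and using E[dB_t] = 0, the mean m(t) = E[X_t] satisfies the ODE m'(t) = a m(t) + b with m(0) = x_0. With a = 1/4, b = 3/5, x_0 = -1/3, the solution is
  m(t) = x_0 * exp(a t) + (b/a) * (exp(a t) - 1)
       = (-1/3) * exp((1/4) t) + ((3/5)/(1/4)) * (exp((1/4) t) - 1)
       = 31*exp(t/4)/15 - 12/5.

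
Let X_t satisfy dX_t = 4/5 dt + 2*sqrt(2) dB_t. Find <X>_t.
<X>_t = 8*t

For an Itô process dX_t = a(t) dt + b(t) dB_t, the quadratic variation is <X>_t = int_0^t b(s)^2 ds (the drift term does not contribute). Here b(s) = 2*sqrt(2), so
  b(s)^2 = 8.
Integrating from 0 to t:
  <X>_t = int_0^t (8) ds = 8*t.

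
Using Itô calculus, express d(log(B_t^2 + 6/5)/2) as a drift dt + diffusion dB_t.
d(log(B_t^2 + 6/5)/2) = (5*(6 - 5*B_t^2)/(2*(5*B_t^2 + 6)^2)) dt + (5*B_t/(5*B_t^2 + 6)) dB_t

Itô's formula for f(B_t) gives d f(B_t) = f'(B_t) dB_t + (1/2) f''(B_t) dt. Compute derivatives of f(x) = log(x^2 + 6/5)/2:
  f'(x)  = 5*x/(5*x^2 + 6)
  f''(x) = 5*(6 - 5*x^2)/(5*x^2 + 6)^2
Substitute x = B_t and multiply the f'' term by 1/2:
  drift     = (1/2) * (5*(6 - 5*x^2)/(5*x^2 + 6)^2) evaluated at B_t = 5*(6 - 5*B_t^2)/(2*(5*B_t^2 + 6)^2)
  diffusion = (5*x/(5*x^2 + 6)) evaluated at B_t = 5*B_t/(5*B_t^2 + 6)
Therefore d(log(B_t^2 + 6/5)/2) = (5*(6 - 5*B_t^2)/(2*(5*B_t^2 + 6)^2)) dt + (5*B_t/(5*B_t^2 + 6)) dB_t.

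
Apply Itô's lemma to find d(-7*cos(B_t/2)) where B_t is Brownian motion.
d(-7*cos(B_t/2)) = (7*cos(B_t/2)/8) dt + (7*sin(B_t/2)/2) dB_t

Itô's formula for f(B_t) gives d f(B_t) = f'(B_t) dB_t + (1/2) f''(B_t) dt. Compute derivatives of f(x) = -7*cos(x/2):
  f'(x)  = 7*sin(x/2)/2
  f''(x) = 7*cos(x/2)/4
Substitute x = B_t and multiply the f'' term by 1/2:
  drift     = (1/2) * (7*cos(x/2)/4) evaluated at B_t = 7*cos(B_t/2)/8
  diffusion = (7*sin(x/2)/2) evaluated at B_t = 7*sin(B_t/2)/2
Therefore d(-7*cos(B_t/2)) = (7*cos(B_t/2)/8) dt + (7*sin(B_t/2)/2) dB_t.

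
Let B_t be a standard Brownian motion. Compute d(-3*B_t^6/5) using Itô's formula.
d(-3*B_t^6/5) = (-9*B_t^4) dt + (-18*B_t^5/5) dB_t

Itô's formula for f(B_t) gives d f(B_t) = f'(B_t) dB_t + (1/2) f''(B_t) dt. Compute derivatives of f(x) = -3*x^6/5:
  f'(x)  = -18*x^5/5
  f''(x) = -18*x^4
Substitute x = B_t and multiply the f'' term by 1/2:
  drift     = (1/2) * (-18*x^4) evaluated at B_t = -9*B_t^4
  diffusion = (-18*x^5/5) evaluated at B_t = -18*B_t^5/5
Therefore d(-3*B_t^6/5) = (-9*B_t^4) dt + (-18*B_t^5/5) dB_t.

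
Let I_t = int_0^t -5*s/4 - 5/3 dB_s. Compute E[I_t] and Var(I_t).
E[I_t] = 0; Var(I_t) = 25*t*(3*t^2 + 12*t + 16)/144

The Itô integral of a deterministic integrand f(s) has mean 0 because each increment f(s) * (B_{s+ds} - B_s) has mean 0. By the Itô isometry:
  Var( int_0^t f(s) dB_s ) = E[ (int_0^t f(s) dB_s)^2 ] = int_0^t f(s)^2 ds.
Here f(s) = -5*s/4 - 5/3, so f(s)^2 = 25*(3*s + 4)^2/144. Integrate:
  int_0^t (25*(3*s + 4)^2/144) ds = 25*t*(3*t^2 + 12*t + 16)/144.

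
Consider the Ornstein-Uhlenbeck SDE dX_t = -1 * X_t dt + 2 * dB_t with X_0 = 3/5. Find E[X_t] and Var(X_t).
E[X_t] = 3*exp(-t)/5; Var(X_t) = 2 - 2*exp(-2*t)

The OU SDE dX = -theta X dt + sigma dB admits the integrating factor exp(theta t): d(exp(theta t) X_t) = sigma exp(theta t) dB_t. Integrating from 0 to t:
  X_t = x_0 * exp(-theta t) + sigma * int_0^t exp(-theta (t-s)) dB_s.
The Itô integral has mean 0 and (by the Itô isometry) variance sigma^2 * int_0^t exp(-2 theta (t - s)) ds = sigma^2 * (1 - exp(-2 theta t)) / (2 theta).
With theta = 1, sigma = 2, x_0 = 3/5:
  E[X_t] = 3/5 * exp(-1 t) = 3*exp(-t)/5
  Var(X_t) = (2)^2 * (1 - exp(-2*1 t)) / (2 * 1) = 2 - 2*exp(-2*t).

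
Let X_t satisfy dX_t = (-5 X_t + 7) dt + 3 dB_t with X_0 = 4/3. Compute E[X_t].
E[X_t] = 7/5 - exp(-5*t)/15

Taking expectations and using E[dB_t] = 0, the mean m(t) = E[X_t] satisfies the ODE m'(t) = a m(t) + b with m(0) = x_0. With a = -5, b = 7, x_0 = 4/3, the solution is
  m(t) = x_0 * exp(a t) + (b/a) * (exp(a t) - 1)
       = (4/3) * exp((-5) t) + (7/(-5)) * (exp((-5) t) - 1)
       = 7/5 - exp(-5*t)/15.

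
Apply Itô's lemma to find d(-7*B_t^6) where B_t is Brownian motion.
d(-7*B_t^6) = (-105*B_t^4) dt + (-42*B_t^5) dB_t

Itô's formula for f(B_t) gives d f(B_t) = f'(B_t) dB_t + (1/2) f''(B_t) dt. Compute derivatives of f(x) = -7*x^6:
  f'(x)  = -42*x^5
  f''(x) = -210*x^4
Substitute x = B_t and multiply the f'' term by 1/2:
  drift     = (1/2) * (-210*x^4) evaluated at B_t = -105*B_t^4
  diffusion = (-42*x^5) evaluated at B_t = -42*B_t^5
Therefore d(-7*B_t^6) = (-105*B_t^4) dt + (-42*B_t^5) dB_t.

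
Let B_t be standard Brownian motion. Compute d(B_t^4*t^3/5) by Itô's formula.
d(B_t^4*t^3/5) = (3*B_t^2*t^2*(B_t^2 + 2*t)/5) dt + (4*B_t^3*t^3/5) dB_t

Itô's formula for f(t, x): d f(t, B_t) = (f_t + (1/2) f_xx) dt + f_x dB_t. Compute partials of f(t, x) = t^3*x^4/5:
  f_t(t,x)  = 3*t^2*x^4/5
  f_x(t,x)  = 4*t^3*x^3/5
  f_xx(t,x) = 12*t^3*x^2/5
Assemble drift = f_t + (1/2) f_xx = 3*t^2*x^2*(2*t + x^2)/5 and diffusion = f_x = 4*t^3*x^3/5. Substituting x = B_t:
  d(B_t^4*t^3/5) = (3*B_t^2*t^2*(B_t^2 + 2*t)/5) dt + (4*B_t^3*t^3/5) dB_t.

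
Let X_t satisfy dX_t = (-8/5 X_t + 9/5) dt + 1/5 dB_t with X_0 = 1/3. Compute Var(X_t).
Var(X_t) = 1/80 - exp(-16*t/5)/80

The variance V(t) = Var(X_t) satisfies V'(t) = 2 a V(t) + c^2 with V(0) = 0 (drift coefficient is linear in X, diffusion is constant). With a = -8/5, c = 1/5, the solution is
  V(t) = (c^2 / (2 a)) * (exp(2 a t) - 1)
       = ((1/5)^2 / (2*(-8/5))) * (exp((-16/5) t) - 1)
       = 1/80 - exp(-16*t/5)/80.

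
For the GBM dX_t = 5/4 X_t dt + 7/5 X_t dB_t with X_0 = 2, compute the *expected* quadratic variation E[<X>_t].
E[<X>_t] = 392*exp(223*t/50)/223 - 392/223

<X>_t = int_0^t ((7/5) * X_s)^2 ds. Taking expectation inside the integral: E[<X>_t] = (7/5)^2 * int_0^t E[X_s^2] ds. For GBM, E[X_s^2] = x_0^2 * exp((2 mu + sigma^2) s). Integrating:
  E[<X>_t] = (7/5)^2 * 2^2 * (exp((2*(5/4) + (7/5)^2) t) - 1) / (2*(5/4) + (7/5)^2)
           = (7/5)^2 * 2^2 * (exp((223/50) t) - 1) / (223/50) = 392*exp(223*t/50)/223 - 392/223.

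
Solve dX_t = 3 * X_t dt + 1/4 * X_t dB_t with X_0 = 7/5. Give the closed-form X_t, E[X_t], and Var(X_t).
X_t = 7/5 * exp((95/32) t + (1/4) B_t); E[X_t] = 7*exp(3*t)/5; Var(X_t) = 49*(exp(t/16) - 1)*exp(6*t)/25

For GBM dX = mu X dt + sigma X dB with X_0 = x_0, apply Itô to Y = log X: dY = (mu - sigma^2/2) dt + sigma dB, so Y_t = log(x_0) + (mu - sigma^2/2) t + sigma B_t and hence X_t = x_0 * exp((mu - sigma^2/2) t + sigma B_t).
With mu = 3, sigma = 1/4, x_0 = 7/5, this gives:
  X_t = 7/5 * exp((95/32) * t + (1/4) * B_t).
Since sigma*B_t ~ Normal(0, sigma^2 t), E[exp(sigma*B_t)] = exp(sigma^2 t / 2); so E[X_t] = x_0 * exp((mu - sigma^2/2) t) * exp(sigma^2 t / 2) = x_0 * exp(mu t) = 7*exp(3*t)/5.
Var(X_t) = E[X_t^2] - (E[X_t])^2 = x_0^2 * exp(2 mu t) * (exp(sigma^2 t) - 1) = 49*(exp(t/16) - 1)*exp(6*t)/25.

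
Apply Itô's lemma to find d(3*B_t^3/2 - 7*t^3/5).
d(3*B_t^3/2 - 7*t^3/5) = (9*B_t/2 - 21*t^2/5) dt + (9*B_t^2/2) dB_t

Itô's formula for f(t, x): d f(t, B_t) = (f_t + (1/2) f_xx) dt + f_x dB_t. Compute partials of f(t, x) = -7*t^3/5 + 3*x^3/2:
  f_t(t,x)  = -21*t^2/5
  f_x(t,x)  = 9*x^2/2
  f_xx(t,x) = 9*x
Assemble drift = f_t + (1/2) f_xx = -21*t^2/5 + 9*x/2 and diffusion = f_x = 9*x^2/2. Substituting x = B_t:
  d(3*B_t^3/2 - 7*t^3/5) = (9*B_t/2 - 21*t^2/5) dt + (9*B_t^2/2) dB_t.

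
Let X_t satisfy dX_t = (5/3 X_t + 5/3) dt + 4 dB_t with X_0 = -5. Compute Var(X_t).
Var(X_t) = 24*exp(10*t/3)/5 - 24/5

The variance V(t) = Var(X_t) satisfies V'(t) = 2 a V(t) + c^2 with V(0) = 0 (drift coefficient is linear in X, diffusion is constant). With a = 5/3, c = 4, the solution is
  V(t) = (c^2 / (2 a)) * (exp(2 a t) - 1)
       = (4^2 / (2*(5/3))) * (exp((10/3) t) - 1)
       = 24*exp(10*t/3)/5 - 24/5.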